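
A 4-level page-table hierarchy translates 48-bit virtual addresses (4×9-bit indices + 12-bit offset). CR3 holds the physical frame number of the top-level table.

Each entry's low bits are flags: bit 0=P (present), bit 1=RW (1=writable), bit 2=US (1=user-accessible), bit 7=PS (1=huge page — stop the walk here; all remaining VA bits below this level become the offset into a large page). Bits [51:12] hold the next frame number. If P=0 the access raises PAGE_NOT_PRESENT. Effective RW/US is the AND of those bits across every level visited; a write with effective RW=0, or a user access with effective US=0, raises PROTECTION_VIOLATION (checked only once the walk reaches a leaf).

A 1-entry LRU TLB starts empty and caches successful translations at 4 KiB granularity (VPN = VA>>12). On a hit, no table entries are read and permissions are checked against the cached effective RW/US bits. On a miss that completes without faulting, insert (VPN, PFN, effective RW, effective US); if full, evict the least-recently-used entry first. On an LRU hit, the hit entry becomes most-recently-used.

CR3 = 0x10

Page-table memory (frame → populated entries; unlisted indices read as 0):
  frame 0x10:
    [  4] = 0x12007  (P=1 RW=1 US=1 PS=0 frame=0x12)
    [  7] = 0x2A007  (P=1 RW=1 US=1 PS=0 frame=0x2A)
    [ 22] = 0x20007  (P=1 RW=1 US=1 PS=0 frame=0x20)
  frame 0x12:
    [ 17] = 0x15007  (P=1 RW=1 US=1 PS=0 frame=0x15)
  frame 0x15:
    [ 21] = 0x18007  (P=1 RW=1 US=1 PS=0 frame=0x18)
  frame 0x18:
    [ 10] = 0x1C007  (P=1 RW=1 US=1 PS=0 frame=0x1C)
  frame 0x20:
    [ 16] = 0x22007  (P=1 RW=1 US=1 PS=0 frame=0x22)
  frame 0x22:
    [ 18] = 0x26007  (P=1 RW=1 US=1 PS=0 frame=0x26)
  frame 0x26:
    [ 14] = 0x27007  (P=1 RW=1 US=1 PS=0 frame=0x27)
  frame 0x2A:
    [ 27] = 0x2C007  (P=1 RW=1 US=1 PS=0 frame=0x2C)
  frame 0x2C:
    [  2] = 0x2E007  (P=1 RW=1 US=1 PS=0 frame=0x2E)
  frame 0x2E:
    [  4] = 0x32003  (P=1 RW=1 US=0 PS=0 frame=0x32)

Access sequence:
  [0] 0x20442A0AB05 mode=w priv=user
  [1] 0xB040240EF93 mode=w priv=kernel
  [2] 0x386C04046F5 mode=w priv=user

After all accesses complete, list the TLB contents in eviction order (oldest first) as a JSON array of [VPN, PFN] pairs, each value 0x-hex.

Trace:
#0 VA=0x20442A0AB05 (w,user):
  L0 @0x10[4] → 0x12007  P=1,RW=1,US=1,PS=0
  L1 @0x12[17] → 0x15007  P=1,RW=1,US=1,PS=0
  L2 @0x15[21] → 0x18007  P=1,RW=1,US=1,PS=0
  L3 @0x18[10] → 0x1C007  P=1,RW=1,US=1,PS=0
  ⇒ phys 0x1CB05  [4 reads]
#1 VA=0xB040240EF93 (w,kernel):
  L0 @0x10[22] → 0x20007  P=1,RW=1,US=1,PS=0
  L1 @0x20[16] → 0x22007  P=1,RW=1,US=1,PS=0
  L2 @0x22[18] → 0x26007  P=1,RW=1,US=1,PS=0
  L3 @0x26[14] → 0x27007  P=1,RW=1,US=1,PS=0
  ⇒ phys 0x27F93  [4 reads]
#2 VA=0x386C04046F5 (w,user):
  L0 @0x10[7] → 0x2A007  P=1,RW=1,US=1,PS=0
  L1 @0x2A[27] → 0x2C007  P=1,RW=1,US=1,PS=0
  L2 @0x2C[2] → 0x2E007  P=1,RW=1,US=1,PS=0
  L3 @0x2E[4] → 0x32003  P=1,RW=1,US=0,PS=0
  → PROTECTION_VIOLATION  (4 entries read)

TLB: [["0xB040240E", "0x27"]]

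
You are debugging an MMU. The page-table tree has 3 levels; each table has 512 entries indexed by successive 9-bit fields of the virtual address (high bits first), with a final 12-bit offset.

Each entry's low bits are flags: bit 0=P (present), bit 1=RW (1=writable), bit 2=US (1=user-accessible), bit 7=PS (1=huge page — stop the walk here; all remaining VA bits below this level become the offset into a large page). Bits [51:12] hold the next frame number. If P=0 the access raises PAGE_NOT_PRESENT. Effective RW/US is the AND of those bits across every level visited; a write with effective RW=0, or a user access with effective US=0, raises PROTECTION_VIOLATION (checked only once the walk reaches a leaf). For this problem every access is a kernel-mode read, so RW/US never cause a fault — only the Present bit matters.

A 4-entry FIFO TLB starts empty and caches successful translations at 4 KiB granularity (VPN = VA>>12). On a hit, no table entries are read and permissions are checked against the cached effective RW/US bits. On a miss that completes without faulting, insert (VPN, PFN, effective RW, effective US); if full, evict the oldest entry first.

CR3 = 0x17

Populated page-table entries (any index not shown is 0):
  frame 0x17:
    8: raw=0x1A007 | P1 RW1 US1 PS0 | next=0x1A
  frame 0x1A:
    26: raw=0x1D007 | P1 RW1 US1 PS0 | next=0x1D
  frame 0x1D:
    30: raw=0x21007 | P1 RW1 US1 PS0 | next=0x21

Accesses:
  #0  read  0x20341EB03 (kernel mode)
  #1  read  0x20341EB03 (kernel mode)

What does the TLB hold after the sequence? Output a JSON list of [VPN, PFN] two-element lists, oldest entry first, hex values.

Trace:
#0 VA=0x20341EB03 (r,kernel):
  [0] read 0x17 idx=8: raw=0x1A007 flags P=1 W=1 U=1 S=0
  [1] read 0x1A idx=26: raw=0x1D007 flags P=1 W=1 U=1 S=0
  [2] read 0x1D idx=30: raw=0x21007 flags P=1 W=1 U=1 S=0
  ✓ 0x21B03  — 3 lookups
#1 VA=0x20341EB03 (r,kernel):
  TLB hit vpn=0x20341E → PA=0x21B03

TLB: [["0x20341E", "0x21"]]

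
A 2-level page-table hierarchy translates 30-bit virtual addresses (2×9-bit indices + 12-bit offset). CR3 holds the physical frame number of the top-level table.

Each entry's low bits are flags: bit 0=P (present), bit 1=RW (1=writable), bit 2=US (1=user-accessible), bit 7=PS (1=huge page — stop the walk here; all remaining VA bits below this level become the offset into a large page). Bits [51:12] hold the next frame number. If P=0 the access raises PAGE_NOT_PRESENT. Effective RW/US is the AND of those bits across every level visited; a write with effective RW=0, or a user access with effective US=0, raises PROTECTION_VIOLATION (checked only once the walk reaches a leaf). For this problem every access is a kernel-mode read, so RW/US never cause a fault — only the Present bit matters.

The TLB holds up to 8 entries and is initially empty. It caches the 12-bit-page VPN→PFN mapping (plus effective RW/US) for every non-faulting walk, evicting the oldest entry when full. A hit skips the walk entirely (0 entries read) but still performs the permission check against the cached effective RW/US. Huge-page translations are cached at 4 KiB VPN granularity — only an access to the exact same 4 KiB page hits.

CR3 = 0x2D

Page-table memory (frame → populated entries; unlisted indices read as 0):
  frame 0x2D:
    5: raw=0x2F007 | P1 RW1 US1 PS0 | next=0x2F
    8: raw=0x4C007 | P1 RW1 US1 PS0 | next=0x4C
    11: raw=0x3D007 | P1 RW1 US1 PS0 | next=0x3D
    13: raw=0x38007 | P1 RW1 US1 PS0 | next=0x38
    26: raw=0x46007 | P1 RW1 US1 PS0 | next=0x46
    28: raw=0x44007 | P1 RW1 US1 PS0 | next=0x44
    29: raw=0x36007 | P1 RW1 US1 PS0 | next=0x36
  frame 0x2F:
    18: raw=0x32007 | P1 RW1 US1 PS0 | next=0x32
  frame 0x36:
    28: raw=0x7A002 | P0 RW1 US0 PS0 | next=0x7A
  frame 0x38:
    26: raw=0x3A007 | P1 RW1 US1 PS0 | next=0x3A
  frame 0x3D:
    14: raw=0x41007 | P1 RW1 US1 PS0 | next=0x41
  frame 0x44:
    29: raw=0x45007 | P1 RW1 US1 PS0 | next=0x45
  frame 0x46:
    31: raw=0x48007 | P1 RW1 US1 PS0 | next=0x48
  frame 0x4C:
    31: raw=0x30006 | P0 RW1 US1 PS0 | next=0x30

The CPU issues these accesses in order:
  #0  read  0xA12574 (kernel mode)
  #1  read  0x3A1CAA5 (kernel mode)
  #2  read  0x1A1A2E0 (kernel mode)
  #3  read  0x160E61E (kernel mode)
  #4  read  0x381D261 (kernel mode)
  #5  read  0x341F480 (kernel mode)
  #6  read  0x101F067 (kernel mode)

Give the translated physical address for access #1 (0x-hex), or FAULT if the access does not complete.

Per-access translation:
#0 VA=0xA12574 (r,kernel):
  L0: frame=0x2D idx=5 entry=0x2F007 [P=1 RW=1 US=1 PS=0]
  L1: frame=0x2F idx=18 entry=0x32007 [P=1 RW=1 US=1 PS=0]
  ⇒ phys 0x32574  [2 reads]
#1 VA=0x3A1CAA5 (r,kernel):
  L0: frame=0x2D idx=29 entry=0x36007 [P=1 RW=1 US=1 PS=0]
  L1: frame=0x36 idx=28 entry=0x7A002 [P=0 RW=1 US=0 PS=0]
  → PAGE_NOT_PRESENT  (2 entries read)
#2 VA=0x1A1A2E0 (r,kernel):
  L0: frame=0x2D idx=13 entry=0x38007 [P=1 RW=1 US=1 PS=0]
  L1: frame=0x38 idx=26 entry=0x3A007 [P=1 RW=1 US=1 PS=0]
  ⇒ phys 0x3A2E0  [2 reads]
#3 VA=0x160E61E (r,kernel):
  L0: frame=0x2D idx=11 entry=0x3D007 [P=1 RW=1 US=1 PS=0]
  L1: frame=0x3D idx=14 entry=0x41007 [P=1 RW=1 US=1 PS=0]
  ⇒ phys 0x4161E  [2 reads]
#4 VA=0x381D261 (r,kernel):
  L0: frame=0x2D idx=28 entry=0x44007 [P=1 RW=1 US=1 PS=0]
  L1: frame=0x44 idx=29 entry=0x45007 [P=1 RW=1 US=1 PS=0]
  ⇒ phys 0x45261  [2 reads]
#5 VA=0x341F480 (r,kernel):
  L0: frame=0x2D idx=26 entry=0x46007 [P=1 RW=1 US=1 PS=0]
  L1: frame=0x46 idx=31 entry=0x48007 [P=1 RW=1 US=1 PS=0]
  ⇒ phys 0x48480  [2 reads]
#6 VA=0x101F067 (r,kernel):
  L0: frame=0x2D idx=8 entry=0x4C007 [P=1 RW=1 US=1 PS=0]
  L1: frame=0x4C idx=31 entry=0x30006 [P=0 RW=1 US=1 PS=0]
  → PAGE_NOT_PRESENT  (2 entries read)

Access #1 PA: FAULT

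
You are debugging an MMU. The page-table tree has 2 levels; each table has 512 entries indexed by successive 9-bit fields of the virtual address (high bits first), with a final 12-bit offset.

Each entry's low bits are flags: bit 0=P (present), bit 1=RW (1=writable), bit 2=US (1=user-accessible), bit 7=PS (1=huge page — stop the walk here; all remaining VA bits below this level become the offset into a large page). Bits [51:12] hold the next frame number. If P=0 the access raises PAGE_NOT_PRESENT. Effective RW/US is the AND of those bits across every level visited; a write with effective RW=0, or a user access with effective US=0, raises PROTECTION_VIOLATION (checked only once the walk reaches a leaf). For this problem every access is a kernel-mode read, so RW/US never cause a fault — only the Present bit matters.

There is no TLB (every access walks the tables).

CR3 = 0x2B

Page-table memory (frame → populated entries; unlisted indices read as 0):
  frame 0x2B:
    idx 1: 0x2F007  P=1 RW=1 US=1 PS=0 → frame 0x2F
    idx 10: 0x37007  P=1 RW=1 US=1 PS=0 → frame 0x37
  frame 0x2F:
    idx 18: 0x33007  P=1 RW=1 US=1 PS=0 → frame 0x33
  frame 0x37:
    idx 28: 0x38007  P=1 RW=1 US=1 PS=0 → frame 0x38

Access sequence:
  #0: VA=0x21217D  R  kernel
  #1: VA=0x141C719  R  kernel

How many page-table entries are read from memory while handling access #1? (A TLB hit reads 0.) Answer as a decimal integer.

Walk each access:
#0 VA=0x21217D (r,kernel):
  [0] read 0x2B idx=1: raw=0x2F007 flags P=1 W=1 U=1 S=0
  [1] read 0x2F idx=18: raw=0x33007 flags P=1 W=1 U=1 S=0
  ⇒ phys 0x3317D  [2 reads]
#1 VA=0x141C719 (r,kernel):
  [0] read 0x2B idx=10: raw=0x37007 flags P=1 W=1 U=1 S=0
  [1] read 0x37 idx=28: raw=0x38007 flags P=1 W=1 U=1 S=0
  ⇒ phys 0x38719  [2 reads]

Entries read for #1: 2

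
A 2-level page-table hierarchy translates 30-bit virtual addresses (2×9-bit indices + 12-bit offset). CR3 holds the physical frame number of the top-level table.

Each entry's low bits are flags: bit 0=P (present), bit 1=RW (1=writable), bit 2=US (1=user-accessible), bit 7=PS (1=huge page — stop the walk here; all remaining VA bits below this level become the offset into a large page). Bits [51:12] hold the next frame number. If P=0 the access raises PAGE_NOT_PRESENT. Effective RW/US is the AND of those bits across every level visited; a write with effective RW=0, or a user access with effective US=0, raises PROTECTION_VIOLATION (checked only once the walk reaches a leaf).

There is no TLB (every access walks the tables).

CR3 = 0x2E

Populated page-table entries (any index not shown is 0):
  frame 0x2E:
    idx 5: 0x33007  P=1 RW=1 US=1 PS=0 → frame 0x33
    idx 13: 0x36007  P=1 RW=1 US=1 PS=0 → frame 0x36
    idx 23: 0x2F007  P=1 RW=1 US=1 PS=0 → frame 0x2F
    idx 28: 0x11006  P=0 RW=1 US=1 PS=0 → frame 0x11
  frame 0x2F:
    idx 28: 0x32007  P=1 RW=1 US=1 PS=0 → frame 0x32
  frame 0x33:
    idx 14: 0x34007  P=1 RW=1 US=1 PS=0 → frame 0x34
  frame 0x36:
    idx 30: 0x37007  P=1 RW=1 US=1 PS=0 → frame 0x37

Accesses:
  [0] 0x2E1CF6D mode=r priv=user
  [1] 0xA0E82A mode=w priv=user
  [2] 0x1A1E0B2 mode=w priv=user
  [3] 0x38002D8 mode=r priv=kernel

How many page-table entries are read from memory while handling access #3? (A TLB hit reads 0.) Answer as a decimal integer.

Trace:
#0 VA=0x2E1CF6D (r,user):
  lvl0: tbl 0x2E, slot 23 ⇒ 0x2F007 (P1/RW1/US1/PS0)
  lvl1: tbl 0x2F, slot 28 ⇒ 0x32007 (P1/RW1/US1/PS0)
  ⇒ phys 0x32F6D  [2 reads]
#1 VA=0xA0E82A (w,user):
  lvl0: tbl 0x2E, slot 5 ⇒ 0x33007 (P1/RW1/US1/PS0)
  lvl1: tbl 0x33, slot 14 ⇒ 0x34007 (P1/RW1/US1/PS0)
  ⇒ phys 0x3482A  [2 reads]
#2 VA=0x1A1E0B2 (w,user):
  lvl0: tbl 0x2E, slot 13 ⇒ 0x36007 (P1/RW1/US1/PS0)
  lvl1: tbl 0x36, slot 30 ⇒ 0x37007 (P1/RW1/US1/PS0)
  ⇒ phys 0x370B2  [2 reads]
#3 VA=0x38002D8 (r,kernel):
  lvl0: tbl 0x2E, slot 28 ⇒ 0x11006 (P0/RW1/US1/PS0)
  → PAGE_NOT_PRESENT  (1 entries read)

Entries read for #3: 1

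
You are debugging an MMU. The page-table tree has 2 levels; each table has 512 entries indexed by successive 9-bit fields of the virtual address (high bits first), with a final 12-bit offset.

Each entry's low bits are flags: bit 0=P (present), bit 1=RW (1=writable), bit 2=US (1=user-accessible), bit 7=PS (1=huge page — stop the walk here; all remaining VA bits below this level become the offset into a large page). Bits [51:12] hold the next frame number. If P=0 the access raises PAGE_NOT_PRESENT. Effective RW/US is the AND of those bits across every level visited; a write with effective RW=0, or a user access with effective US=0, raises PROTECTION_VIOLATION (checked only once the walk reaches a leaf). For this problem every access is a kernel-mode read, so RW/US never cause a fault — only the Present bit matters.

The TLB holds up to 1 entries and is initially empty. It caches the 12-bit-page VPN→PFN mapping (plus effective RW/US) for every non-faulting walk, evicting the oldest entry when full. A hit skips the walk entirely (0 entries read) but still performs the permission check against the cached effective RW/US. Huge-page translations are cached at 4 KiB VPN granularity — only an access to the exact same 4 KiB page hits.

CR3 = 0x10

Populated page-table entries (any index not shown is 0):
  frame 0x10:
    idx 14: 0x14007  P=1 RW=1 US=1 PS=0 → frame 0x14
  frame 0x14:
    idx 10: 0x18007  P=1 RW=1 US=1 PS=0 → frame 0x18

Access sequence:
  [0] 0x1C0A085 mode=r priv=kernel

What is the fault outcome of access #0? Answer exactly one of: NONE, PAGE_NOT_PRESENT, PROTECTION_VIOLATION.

Walk each access:
#0 VA=0x1C0A085 (r,kernel):
  [0] read 0x10 idx=14: raw=0x14007 flags P=1 W=1 U=1 S=0
  [1] read 0x14 idx=10: raw=0x18007 flags P=1 W=1 U=1 S=0
  ⇒ phys 0x18085  [2 reads]

Access #0 fault: NONE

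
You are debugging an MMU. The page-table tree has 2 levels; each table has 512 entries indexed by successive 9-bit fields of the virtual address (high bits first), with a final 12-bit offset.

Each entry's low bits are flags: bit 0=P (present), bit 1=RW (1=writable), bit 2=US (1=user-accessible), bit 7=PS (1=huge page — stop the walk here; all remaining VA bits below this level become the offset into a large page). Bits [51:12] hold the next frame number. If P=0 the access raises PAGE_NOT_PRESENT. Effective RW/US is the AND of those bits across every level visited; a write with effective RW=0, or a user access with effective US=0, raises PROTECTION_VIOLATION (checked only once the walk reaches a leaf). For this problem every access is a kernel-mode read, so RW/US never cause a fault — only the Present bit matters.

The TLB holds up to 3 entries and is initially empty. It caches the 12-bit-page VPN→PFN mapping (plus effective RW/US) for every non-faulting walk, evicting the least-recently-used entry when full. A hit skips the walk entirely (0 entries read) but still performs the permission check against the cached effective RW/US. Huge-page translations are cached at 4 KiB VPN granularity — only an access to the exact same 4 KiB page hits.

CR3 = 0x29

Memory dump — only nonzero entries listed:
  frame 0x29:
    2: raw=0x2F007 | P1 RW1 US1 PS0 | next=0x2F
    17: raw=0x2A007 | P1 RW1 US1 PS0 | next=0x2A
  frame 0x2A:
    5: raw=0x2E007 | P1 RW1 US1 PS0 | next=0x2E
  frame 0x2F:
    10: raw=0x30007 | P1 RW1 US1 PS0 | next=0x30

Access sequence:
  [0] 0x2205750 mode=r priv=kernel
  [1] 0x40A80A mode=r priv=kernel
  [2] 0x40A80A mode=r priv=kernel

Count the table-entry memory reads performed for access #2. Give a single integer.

Per-access translation:
#0 VA=0x2205750 (r,kernel):
  lvl0: tbl 0x29, slot 17 ⇒ 0x2A007 (P1/RW1/US1/PS0)
  lvl1: tbl 0x2A, slot 5 ⇒ 0x2E007 (P1/RW1/US1/PS0)
  → PA=0x2E750  (2 entries read)
#1 VA=0x40A80A (r,kernel):
  lvl0: tbl 0x29, slot 2 ⇒ 0x2F007 (P1/RW1/US1/PS0)
  lvl1: tbl 0x2F, slot 10 ⇒ 0x30007 (P1/RW1/US1/PS0)
  → PA=0x3080A  (2 entries read)
#2 VA=0x40A80A (r,kernel):
  TLB hit vpn=0x40A → PA=0x3080A

Entries read for #2: 0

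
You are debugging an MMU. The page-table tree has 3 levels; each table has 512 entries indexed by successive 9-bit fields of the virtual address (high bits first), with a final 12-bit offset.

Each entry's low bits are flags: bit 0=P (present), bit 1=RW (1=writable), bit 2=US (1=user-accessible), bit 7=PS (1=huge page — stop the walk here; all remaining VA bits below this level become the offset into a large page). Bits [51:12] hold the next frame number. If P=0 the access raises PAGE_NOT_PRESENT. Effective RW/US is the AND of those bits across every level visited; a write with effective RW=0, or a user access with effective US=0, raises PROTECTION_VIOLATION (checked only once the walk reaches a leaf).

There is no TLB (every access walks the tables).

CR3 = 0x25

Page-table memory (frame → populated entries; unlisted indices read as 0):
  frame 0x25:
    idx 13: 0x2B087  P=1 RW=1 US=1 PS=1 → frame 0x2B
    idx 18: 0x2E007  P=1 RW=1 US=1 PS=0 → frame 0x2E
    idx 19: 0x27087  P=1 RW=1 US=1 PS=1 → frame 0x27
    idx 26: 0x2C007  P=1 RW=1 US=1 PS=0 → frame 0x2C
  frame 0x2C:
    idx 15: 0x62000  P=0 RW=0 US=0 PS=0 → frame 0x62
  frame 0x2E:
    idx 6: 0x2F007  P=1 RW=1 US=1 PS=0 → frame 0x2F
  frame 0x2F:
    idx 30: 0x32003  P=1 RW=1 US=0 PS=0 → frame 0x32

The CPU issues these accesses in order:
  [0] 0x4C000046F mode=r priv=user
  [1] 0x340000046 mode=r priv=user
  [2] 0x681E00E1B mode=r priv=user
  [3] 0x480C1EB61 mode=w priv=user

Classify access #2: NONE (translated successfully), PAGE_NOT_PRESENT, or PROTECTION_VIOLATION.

Trace:
#0 VA=0x4C000046F (r,user):
  [0] read 0x25 idx=19: raw=0x27087 flags P=1 W=1 U=1 S=1
  ✓ 0x2746F (huge @L0)  — 1 lookups
#1 VA=0x340000046 (r,user):
  [0] read 0x25 idx=13: raw=0x2B087 flags P=1 W=1 U=1 S=1
  ✓ 0x2B046 (huge @L0)  — 1 lookups
#2 VA=0x681E00E1B (r,user):
  [0] read 0x25 idx=26: raw=0x2C007 flags P=1 W=1 U=1 S=0
  [1] read 0x2C idx=15: raw=0x62000 flags P=0 W=0 U=0 S=0
  → PAGE_NOT_PRESENT  (2 entries read)
#3 VA=0x480C1EB61 (w,user):
  [0] read 0x25 idx=18: raw=0x2E007 flags P=1 W=1 U=1 S=0
  [1] read 0x2E idx=6: raw=0x2F007 flags P=1 W=1 U=1 S=0
  [2] read 0x2F idx=30: raw=0x32003 flags P=1 W=1 U=0 S=0
  → PROTECTION_VIOLATION  (3 entries read)

Access #2 fault: PAGE_NOT_PRESENT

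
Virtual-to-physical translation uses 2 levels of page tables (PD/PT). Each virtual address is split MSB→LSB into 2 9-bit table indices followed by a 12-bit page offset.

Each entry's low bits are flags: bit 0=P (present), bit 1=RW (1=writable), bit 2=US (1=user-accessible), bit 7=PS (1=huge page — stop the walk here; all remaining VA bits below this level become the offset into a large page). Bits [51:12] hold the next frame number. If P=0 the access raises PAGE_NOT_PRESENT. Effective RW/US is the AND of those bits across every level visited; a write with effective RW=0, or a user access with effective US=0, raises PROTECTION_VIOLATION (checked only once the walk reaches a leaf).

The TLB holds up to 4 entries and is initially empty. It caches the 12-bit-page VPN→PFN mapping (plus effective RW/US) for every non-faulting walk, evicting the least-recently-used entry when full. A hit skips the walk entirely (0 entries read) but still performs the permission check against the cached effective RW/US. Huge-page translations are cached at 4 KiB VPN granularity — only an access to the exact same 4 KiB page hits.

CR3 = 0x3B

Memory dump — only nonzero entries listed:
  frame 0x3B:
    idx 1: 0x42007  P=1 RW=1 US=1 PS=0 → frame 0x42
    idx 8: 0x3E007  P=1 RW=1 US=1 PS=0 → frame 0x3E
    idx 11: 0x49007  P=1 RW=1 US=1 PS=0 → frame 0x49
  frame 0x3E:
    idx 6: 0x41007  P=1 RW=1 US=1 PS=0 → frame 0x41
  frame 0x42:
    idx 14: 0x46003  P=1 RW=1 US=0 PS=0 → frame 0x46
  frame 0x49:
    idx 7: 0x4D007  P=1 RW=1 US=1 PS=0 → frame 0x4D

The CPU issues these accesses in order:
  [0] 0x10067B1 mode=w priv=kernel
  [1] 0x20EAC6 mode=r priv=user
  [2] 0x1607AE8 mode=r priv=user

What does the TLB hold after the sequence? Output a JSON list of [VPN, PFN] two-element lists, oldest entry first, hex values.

Walk each access:
#0 VA=0x10067B1 (w,kernel):
  L0: frame=0x3B idx=8 entry=0x3E007 [P=1 RW=1 US=1 PS=0]
  L1: frame=0x3E idx=6 entry=0x41007 [P=1 RW=1 US=1 PS=0]
  ⇒ phys 0x417B1  [2 reads]
#1 VA=0x20EAC6 (r,user):
  L0: frame=0x3B idx=1 entry=0x42007 [P=1 RW=1 US=1 PS=0]
  L1: frame=0x42 idx=14 entry=0x46003 [P=1 RW=1 US=0 PS=0]
  ✗ PROTECTION_VIOLATION  [2 reads]
#2 VA=0x1607AE8 (r,user):
  L0: frame=0x3B idx=11 entry=0x49007 [P=1 RW=1 US=1 PS=0]
  L1: frame=0x49 idx=7 entry=0x4D007 [P=1 RW=1 US=1 PS=0]
  ⇒ phys 0x4DAE8  [2 reads]

TLB: [["0x1006", "0x41"], ["0x1607", "0x4D"]]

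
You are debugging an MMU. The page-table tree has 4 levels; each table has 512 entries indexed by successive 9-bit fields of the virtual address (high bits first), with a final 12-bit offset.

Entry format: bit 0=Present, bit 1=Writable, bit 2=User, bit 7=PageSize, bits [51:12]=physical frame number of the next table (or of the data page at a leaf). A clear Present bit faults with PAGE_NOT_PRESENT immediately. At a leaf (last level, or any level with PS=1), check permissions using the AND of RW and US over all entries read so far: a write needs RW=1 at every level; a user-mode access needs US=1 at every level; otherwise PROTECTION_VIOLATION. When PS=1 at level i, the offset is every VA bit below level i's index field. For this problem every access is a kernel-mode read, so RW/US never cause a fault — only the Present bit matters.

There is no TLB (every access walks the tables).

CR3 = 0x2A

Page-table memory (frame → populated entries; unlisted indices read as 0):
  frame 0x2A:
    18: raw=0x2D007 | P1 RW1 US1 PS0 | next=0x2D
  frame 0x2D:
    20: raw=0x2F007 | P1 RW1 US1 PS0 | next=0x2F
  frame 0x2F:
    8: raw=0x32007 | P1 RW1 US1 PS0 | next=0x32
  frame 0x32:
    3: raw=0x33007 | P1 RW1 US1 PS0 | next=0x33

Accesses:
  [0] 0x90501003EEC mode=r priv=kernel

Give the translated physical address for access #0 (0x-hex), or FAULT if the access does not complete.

Trace:
#0 VA=0x90501003EEC (r,kernel):
  [0] read 0x2A idx=18: raw=0x2D007 flags P=1 W=1 U=1 S=0
  [1] read 0x2D idx=20: raw=0x2F007 flags P=1 W=1 U=1 S=0
  [2] read 0x2F idx=8: raw=0x32007 flags P=1 W=1 U=1 S=0
  [3] read 0x32 idx=3: raw=0x33007 flags P=1 W=1 U=1 S=0
  ✓ 0x33EEC  — 4 lookups

Access #0 PA: 0x33EEC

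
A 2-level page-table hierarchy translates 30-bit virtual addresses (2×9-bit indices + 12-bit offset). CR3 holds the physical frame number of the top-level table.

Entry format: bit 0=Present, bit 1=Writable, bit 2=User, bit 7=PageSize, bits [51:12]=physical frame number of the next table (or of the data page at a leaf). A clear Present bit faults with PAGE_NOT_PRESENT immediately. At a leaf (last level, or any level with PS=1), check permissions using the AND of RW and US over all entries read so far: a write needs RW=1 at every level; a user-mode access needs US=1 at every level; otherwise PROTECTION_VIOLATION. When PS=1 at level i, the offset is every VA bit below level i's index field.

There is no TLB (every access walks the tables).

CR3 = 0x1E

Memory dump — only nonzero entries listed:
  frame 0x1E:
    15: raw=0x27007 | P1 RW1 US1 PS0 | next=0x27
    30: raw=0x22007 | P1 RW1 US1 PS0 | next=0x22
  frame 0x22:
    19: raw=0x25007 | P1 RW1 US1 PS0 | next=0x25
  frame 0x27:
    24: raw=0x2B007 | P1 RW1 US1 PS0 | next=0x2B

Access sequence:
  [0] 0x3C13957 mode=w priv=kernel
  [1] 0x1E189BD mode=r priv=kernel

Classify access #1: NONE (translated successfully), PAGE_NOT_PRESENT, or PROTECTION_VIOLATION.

Trace:
#0 VA=0x3C13957 (w,kernel):
  [0] read 0x1E idx=30: raw=0x22007 flags P=1 W=1 U=1 S=0
  [1] read 0x22 idx=19: raw=0x25007 flags P=1 W=1 U=1 S=0
  ⇒ phys 0x25957  [2 reads]
#1 VA=0x1E189BD (r,kernel):
  [0] read 0x1E idx=15: raw=0x27007 flags P=1 W=1 U=1 S=0
  [1] read 0x27 idx=24: raw=0x2B007 flags P=1 W=1 U=1 S=0
  ⇒ phys 0x2B9BD  [2 reads]

Access #1 fault: NONE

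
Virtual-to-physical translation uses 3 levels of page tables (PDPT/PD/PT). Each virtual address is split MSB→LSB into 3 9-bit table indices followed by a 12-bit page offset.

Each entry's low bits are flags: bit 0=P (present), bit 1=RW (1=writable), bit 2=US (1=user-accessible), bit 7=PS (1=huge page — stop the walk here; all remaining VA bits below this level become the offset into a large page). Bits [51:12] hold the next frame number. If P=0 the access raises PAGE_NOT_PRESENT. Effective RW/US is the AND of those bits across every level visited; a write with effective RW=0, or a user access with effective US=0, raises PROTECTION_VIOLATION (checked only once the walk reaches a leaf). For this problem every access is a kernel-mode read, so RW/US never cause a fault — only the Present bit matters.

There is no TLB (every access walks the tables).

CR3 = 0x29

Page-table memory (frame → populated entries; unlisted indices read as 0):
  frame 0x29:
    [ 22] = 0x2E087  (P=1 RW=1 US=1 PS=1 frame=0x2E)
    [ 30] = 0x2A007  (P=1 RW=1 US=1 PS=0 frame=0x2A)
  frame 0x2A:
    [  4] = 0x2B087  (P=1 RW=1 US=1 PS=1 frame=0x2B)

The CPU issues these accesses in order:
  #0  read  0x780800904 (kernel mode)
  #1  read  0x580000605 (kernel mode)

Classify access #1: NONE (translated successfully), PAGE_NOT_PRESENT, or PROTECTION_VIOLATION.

Trace:
#0 VA=0x780800904 (r,kernel):
  lvl0: tbl 0x29, slot 30 ⇒ 0x2A007 (P1/RW1/US1/PS0)
  lvl1: tbl 0x2A, slot 4 ⇒ 0x2B087 (P1/RW1/US1/PS1)
  ⇒ phys 0x2B904 (huge @L1)  [2 reads]
#1 VA=0x580000605 (r,kernel):
  lvl0: tbl 0x29, slot 22 ⇒ 0x2E087 (P1/RW1/US1/PS1)
  ⇒ phys 0x2E605 (huge @L0)  [1 reads]

Access #1 fault: NONE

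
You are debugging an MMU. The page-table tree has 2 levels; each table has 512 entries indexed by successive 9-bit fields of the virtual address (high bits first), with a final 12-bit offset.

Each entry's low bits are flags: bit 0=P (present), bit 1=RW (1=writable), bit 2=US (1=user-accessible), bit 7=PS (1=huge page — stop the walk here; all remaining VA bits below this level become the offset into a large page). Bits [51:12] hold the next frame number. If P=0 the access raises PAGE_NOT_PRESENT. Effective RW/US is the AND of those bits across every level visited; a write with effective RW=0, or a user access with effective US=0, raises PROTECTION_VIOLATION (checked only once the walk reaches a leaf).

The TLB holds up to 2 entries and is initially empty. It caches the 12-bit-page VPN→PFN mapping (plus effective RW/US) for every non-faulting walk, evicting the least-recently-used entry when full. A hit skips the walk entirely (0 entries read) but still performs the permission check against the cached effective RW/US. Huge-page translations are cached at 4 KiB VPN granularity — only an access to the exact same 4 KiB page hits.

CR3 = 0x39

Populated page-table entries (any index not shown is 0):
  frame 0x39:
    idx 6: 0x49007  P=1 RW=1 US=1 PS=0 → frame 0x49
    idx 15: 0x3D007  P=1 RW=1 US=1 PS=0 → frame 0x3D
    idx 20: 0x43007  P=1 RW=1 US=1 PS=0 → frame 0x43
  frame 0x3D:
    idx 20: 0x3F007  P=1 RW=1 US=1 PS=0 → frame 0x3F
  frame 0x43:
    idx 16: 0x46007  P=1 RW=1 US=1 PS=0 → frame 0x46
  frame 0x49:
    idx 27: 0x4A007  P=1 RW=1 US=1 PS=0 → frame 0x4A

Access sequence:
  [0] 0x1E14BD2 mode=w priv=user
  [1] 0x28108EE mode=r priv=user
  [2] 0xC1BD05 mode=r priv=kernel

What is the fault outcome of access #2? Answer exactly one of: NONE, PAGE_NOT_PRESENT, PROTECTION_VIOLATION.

Trace:
#0 VA=0x1E14BD2 (w,user):
  L0: frame=0x39 idx=15 entry=0x3D007 [P=1 RW=1 US=1 PS=0]
  L1: frame=0x3D idx=20 entry=0x3F007 [P=1 RW=1 US=1 PS=0]
  → PA=0x3FBD2  (2 entries read)
#1 VA=0x28108EE (r,user):
  L0: frame=0x39 idx=20 entry=0x43007 [P=1 RW=1 US=1 PS=0]
  L1: frame=0x43 idx=16 entry=0x46007 [P=1 RW=1 US=1 PS=0]
  → PA=0x468EE  (2 entries read)
#2 VA=0xC1BD05 (r,kernel):
  L0: frame=0x39 idx=6 entry=0x49007 [P=1 RW=1 US=1 PS=0]
  L1: frame=0x49 idx=27 entry=0x4A007 [P=1 RW=1 US=1 PS=0]
  → PA=0x4AD05  (2 entries read)

Access #2 fault: NONE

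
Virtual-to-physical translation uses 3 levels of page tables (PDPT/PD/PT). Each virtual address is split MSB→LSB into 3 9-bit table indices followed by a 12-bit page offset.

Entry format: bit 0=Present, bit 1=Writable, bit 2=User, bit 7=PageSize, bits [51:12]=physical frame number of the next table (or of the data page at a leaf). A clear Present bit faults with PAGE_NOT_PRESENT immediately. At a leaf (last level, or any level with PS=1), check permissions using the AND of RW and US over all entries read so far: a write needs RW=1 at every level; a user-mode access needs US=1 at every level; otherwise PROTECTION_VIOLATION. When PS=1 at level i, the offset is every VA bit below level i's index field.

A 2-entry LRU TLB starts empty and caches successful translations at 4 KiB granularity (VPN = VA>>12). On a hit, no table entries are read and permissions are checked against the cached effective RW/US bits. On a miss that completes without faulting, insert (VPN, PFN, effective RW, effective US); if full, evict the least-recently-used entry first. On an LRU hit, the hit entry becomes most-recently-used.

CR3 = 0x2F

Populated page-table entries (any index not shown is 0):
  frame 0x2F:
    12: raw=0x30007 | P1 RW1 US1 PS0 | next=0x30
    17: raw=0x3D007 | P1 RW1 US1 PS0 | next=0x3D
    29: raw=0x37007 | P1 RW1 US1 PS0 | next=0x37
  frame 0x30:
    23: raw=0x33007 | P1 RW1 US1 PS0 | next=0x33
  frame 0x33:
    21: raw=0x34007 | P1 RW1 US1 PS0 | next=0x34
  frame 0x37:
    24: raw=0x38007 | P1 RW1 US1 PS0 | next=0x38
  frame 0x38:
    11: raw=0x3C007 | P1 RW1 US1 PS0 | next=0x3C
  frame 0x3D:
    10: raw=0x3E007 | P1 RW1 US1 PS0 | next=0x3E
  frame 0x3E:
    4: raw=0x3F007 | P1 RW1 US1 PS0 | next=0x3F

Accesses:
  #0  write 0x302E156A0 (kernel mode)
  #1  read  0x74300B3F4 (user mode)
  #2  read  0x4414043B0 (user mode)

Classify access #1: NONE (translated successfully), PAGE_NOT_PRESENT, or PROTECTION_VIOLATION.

Trace:
#0 VA=0x302E156A0 (w,kernel):
  L0: frame=0x2F idx=12 entry=0x30007 [P=1 RW=1 US=1 PS=0]
  L1: frame=0x30 idx=23 entry=0x33007 [P=1 RW=1 US=1 PS=0]
  L2: frame=0x33 idx=21 entry=0x34007 [P=1 RW=1 US=1 PS=0]
  ✓ 0x346A0  — 3 lookups
#1 VA=0x74300B3F4 (r,user):
  L0: frame=0x2F idx=29 entry=0x37007 [P=1 RW=1 US=1 PS=0]
  L1: frame=0x37 idx=24 entry=0x38007 [P=1 RW=1 US=1 PS=0]
  L2: frame=0x38 idx=11 entry=0x3C007 [P=1 RW=1 US=1 PS=0]
  ✓ 0x3C3F4  — 3 lookups
#2 VA=0x4414043B0 (r,user):
  L0: frame=0x2F idx=17 entry=0x3D007 [P=1 RW=1 US=1 PS=0]
  L1: frame=0x3D idx=10 entry=0x3E007 [P=1 RW=1 US=1 PS=0]
  L2: frame=0x3E idx=4 entry=0x3F007 [P=1 RW=1 US=1 PS=0]
  ✓ 0x3F3B0  — 3 lookups

Access #1 fault: NONE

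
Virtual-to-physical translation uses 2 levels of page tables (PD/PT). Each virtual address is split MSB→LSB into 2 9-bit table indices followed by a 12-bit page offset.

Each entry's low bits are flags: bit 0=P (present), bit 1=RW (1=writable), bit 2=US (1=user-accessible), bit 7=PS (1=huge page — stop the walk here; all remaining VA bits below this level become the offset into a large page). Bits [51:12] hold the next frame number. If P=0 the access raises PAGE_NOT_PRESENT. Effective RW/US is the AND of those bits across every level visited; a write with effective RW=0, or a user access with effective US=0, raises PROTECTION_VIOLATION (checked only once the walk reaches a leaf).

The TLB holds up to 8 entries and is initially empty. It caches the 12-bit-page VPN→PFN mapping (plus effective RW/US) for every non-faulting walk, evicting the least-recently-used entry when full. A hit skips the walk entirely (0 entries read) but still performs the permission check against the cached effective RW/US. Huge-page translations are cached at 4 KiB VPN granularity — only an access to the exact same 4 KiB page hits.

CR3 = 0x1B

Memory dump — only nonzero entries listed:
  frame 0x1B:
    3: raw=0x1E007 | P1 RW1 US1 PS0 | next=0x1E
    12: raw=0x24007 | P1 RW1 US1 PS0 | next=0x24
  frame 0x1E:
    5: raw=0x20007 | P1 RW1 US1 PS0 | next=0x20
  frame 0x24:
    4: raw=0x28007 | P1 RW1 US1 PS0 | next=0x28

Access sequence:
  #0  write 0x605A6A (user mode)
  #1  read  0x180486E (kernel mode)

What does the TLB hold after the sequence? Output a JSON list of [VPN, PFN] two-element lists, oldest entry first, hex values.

Per-access translation:
#0 VA=0x605A6A (w,user):
  L0: frame=0x1B idx=3 entry=0x1E007 [P=1 RW=1 US=1 PS=0]
  L1: frame=0x1E idx=5 entry=0x20007 [P=1 RW=1 US=1 PS=0]
  → PA=0x20A6A  (2 entries read)
#1 VA=0x180486E (r,kernel):
  L0: frame=0x1B idx=12 entry=0x24007 [P=1 RW=1 US=1 PS=0]
  L1: frame=0x24 idx=4 entry=0x28007 [P=1 RW=1 US=1 PS=0]
  → PA=0x2886E  (2 entries read)

TLB: [["0x605", "0x20"], ["0x1804", "0x28"]]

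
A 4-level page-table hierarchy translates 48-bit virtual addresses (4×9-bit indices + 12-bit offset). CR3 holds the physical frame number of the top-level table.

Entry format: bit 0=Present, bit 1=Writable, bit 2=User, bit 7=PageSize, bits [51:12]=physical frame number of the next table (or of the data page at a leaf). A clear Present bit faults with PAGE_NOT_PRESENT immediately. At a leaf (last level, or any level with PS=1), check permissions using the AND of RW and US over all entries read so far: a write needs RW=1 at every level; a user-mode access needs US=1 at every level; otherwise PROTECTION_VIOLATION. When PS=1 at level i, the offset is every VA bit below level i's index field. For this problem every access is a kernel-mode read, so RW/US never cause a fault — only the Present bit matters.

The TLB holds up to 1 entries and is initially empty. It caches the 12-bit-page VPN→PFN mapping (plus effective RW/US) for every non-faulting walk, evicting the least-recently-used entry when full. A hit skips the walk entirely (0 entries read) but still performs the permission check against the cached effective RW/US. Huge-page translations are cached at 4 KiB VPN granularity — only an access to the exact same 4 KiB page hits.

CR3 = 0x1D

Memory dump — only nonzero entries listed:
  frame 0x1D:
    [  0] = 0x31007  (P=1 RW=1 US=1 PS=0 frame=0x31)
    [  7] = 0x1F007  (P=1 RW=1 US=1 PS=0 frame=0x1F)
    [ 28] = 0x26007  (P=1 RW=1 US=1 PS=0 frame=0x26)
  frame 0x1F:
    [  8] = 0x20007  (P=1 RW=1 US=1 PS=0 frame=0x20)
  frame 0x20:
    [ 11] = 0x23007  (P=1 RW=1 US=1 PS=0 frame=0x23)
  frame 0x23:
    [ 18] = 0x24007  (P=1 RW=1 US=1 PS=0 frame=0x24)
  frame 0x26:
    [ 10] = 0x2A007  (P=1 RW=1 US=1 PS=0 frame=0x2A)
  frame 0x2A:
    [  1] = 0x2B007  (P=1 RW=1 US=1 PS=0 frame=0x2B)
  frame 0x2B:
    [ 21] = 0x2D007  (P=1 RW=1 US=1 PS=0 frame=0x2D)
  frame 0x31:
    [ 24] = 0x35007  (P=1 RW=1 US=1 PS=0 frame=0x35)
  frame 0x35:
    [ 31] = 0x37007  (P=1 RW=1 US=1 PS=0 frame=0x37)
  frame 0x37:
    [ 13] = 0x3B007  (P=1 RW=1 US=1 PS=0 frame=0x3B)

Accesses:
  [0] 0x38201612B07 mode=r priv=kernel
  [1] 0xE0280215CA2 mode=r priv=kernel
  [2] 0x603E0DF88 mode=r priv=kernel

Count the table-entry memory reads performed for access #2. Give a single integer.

Trace:
#0 VA=0x38201612B07 (r,kernel):
  L0 @0x1D[7] → 0x1F007  P=1,RW=1,US=1,PS=0
  L1 @0x1F[8] → 0x20007  P=1,RW=1,US=1,PS=0
  L2 @0x20[11] → 0x23007  P=1,RW=1,US=1,PS=0
  L3 @0x23[18] → 0x24007  P=1,RW=1,US=1,PS=0
  ✓ 0x24B07  — 4 lookups
#1 VA=0xE0280215CA2 (r,kernel):
  L0 @0x1D[28] → 0x26007  P=1,RW=1,US=1,PS=0
  L1 @0x26[10] → 0x2A007  P=1,RW=1,US=1,PS=0
  L2 @0x2A[1] → 0x2B007  P=1,RW=1,US=1,PS=0
  L3 @0x2B[21] → 0x2D007  P=1,RW=1,US=1,PS=0
  ✓ 0x2DCA2  — 4 lookups
#2 VA=0x603E0DF88 (r,kernel):
  L0 @0x1D[0] → 0x31007  P=1,RW=1,US=1,PS=0
  L1 @0x31[24] → 0x35007  P=1,RW=1,US=1,PS=0
  L2 @0x35[31] → 0x37007  P=1,RW=1,US=1,PS=0
  L3 @0x37[13] → 0x3B007  P=1,RW=1,US=1,PS=0
  ✓ 0x3BF88  — 4 lookups

Entries read for #2: 4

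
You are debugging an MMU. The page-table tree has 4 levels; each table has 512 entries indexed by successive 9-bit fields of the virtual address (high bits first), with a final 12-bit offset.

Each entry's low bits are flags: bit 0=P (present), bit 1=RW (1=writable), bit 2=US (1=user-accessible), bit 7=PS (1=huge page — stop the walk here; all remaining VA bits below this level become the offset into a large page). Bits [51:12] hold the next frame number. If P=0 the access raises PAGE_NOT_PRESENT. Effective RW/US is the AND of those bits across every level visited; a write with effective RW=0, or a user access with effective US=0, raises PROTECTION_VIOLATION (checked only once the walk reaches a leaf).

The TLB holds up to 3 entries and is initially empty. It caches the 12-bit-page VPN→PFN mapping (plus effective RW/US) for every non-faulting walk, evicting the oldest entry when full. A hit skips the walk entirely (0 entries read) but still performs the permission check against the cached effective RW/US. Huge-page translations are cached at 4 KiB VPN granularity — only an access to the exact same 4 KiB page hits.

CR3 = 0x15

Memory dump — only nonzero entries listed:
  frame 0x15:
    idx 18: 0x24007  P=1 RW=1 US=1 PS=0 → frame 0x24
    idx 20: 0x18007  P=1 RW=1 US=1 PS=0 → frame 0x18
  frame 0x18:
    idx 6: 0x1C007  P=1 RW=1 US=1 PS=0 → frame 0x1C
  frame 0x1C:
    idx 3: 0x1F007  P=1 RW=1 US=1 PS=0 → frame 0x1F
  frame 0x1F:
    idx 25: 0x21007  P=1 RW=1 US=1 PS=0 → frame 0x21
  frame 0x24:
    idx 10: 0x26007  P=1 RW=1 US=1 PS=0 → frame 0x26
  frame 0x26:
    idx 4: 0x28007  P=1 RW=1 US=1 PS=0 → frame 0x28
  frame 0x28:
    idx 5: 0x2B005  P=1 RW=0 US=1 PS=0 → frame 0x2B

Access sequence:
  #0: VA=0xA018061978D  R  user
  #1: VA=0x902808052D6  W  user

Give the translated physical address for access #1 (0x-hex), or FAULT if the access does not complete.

Per-access translation:
#0 VA=0xA018061978D (r,user):
  [0] read 0x15 idx=20: raw=0x18007 flags P=1 W=1 U=1 S=0
  [1] read 0x18 idx=6: raw=0x1C007 flags P=1 W=1 U=1 S=0
  [2] read 0x1C idx=3: raw=0x1F007 flags P=1 W=1 U=1 S=0
  [3] read 0x1F idx=25: raw=0x21007 flags P=1 W=1 U=1 S=0
  ⇒ phys 0x2178D  [4 reads]
#1 VA=0x902808052D6 (w,user):
  [0] read 0x15 idx=18: raw=0x24007 flags P=1 W=1 U=1 S=0
  [1] read 0x24 idx=10: raw=0x26007 flags P=1 W=1 U=1 S=0
  [2] read 0x26 idx=4: raw=0x28007 flags P=1 W=1 U=1 S=0
  [3] read 0x28 idx=5: raw=0x2B005 flags P=1 W=0 U=1 S=0
  ⇒ fault: PROTECTION_VIOLATION  — 4 lookups

Access #1 PA: FAULT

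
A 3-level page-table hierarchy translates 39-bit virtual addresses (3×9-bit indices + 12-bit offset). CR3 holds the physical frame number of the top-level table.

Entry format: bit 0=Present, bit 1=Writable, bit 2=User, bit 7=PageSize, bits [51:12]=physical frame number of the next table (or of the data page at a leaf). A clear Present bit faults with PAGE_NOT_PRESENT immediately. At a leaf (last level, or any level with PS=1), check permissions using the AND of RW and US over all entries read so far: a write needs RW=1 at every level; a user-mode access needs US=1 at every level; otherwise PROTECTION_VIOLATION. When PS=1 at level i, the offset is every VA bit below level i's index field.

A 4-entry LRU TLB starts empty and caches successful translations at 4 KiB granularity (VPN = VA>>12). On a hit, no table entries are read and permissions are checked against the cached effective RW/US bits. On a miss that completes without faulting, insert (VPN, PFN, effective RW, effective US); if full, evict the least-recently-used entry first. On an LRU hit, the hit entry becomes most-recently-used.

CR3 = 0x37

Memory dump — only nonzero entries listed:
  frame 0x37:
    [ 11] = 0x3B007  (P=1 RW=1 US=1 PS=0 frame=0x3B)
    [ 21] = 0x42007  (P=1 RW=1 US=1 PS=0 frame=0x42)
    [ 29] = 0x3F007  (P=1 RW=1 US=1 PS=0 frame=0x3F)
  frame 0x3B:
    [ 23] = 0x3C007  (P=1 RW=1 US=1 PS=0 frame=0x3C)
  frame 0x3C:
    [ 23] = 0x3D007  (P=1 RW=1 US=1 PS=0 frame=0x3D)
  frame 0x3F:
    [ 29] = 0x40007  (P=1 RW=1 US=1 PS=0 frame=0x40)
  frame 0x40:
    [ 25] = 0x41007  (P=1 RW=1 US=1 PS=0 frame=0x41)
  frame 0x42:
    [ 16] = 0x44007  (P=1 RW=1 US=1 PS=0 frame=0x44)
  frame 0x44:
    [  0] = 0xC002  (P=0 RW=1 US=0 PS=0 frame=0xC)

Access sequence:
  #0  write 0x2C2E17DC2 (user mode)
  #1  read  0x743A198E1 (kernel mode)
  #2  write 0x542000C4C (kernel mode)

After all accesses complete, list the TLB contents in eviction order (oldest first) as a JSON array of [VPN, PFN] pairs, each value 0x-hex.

Trace:
#0 VA=0x2C2E17DC2 (w,user):
  lvl0: tbl 0x37, slot 11 ⇒ 0x3B007 (P1/RW1/US1/PS0)
  lvl1: tbl 0x3B, slot 23 ⇒ 0x3C007 (P1/RW1/US1/PS0)
  lvl2: tbl 0x3C, slot 23 ⇒ 0x3D007 (P1/RW1/US1/PS0)
  ⇒ phys 0x3DDC2  [3 reads]
#1 VA=0x743A198E1 (r,kernel):
  lvl0: tbl 0x37, slot 29 ⇒ 0x3F007 (P1/RW1/US1/PS0)
  lvl1: tbl 0x3F, slot 29 ⇒ 0x40007 (P1/RW1/US1/PS0)
  lvl2: tbl 0x40, slot 25 ⇒ 0x41007 (P1/RW1/US1/PS0)
  ⇒ phys 0x418E1  [3 reads]
#2 VA=0x542000C4C (w,kernel):
  lvl0: tbl 0x37, slot 21 ⇒ 0x42007 (P1/RW1/US1/PS0)
  lvl1: tbl 0x42, slot 16 ⇒ 0x44007 (P1/RW1/US1/PS0)
  lvl2: tbl 0x44, slot 0 ⇒ 0xC002 (P0/RW1/US0/PS0)
  ⇒ fault: PAGE_NOT_PRESENT  — 3 lookups

TLB: [["0x2C2E17", "0x3D"], ["0x743A19", "0x41"]]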